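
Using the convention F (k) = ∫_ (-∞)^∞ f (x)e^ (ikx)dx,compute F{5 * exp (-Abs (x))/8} 5/ (4 * (k^2 + 1))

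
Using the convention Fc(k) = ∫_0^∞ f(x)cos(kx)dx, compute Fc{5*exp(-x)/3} 5/(3*(k^2 + 1))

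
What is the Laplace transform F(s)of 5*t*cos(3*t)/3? 5*(s^2 - 9)/(3*(s^2 + 9)^2)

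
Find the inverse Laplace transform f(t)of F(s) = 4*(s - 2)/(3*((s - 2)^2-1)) 4*exp(2*t)*cosh(t)/3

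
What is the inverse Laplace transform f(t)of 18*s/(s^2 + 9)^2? 3*t*sin(3*t)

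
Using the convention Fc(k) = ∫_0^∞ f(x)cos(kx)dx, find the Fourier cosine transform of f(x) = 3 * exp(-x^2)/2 3 * sqrt(pi) * exp(-k^2/4)/4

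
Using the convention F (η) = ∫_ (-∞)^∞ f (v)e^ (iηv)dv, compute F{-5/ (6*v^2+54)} -5*pi*exp (-3*Abs (η))/18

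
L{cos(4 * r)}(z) z/(z^2 + 16)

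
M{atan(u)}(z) -pi*sec(pi*z/2)/(2*z)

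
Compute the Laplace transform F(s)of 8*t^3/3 16/s^4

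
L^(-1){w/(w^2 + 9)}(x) cos(3 * x)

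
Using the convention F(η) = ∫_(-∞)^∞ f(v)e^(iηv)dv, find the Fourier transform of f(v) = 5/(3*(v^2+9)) 5*pi*exp(-3*Abs(η))/9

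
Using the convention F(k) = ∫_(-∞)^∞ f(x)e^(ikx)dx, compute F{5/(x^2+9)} 5*pi*exp(-3*Abs(k))/3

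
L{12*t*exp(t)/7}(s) 12/(7*(s - 1)^2)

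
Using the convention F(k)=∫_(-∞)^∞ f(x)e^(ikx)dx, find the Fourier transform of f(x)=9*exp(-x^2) 9*sqrt(pi)*exp(-k^2/4)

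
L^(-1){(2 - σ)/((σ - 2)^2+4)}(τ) -exp(2*τ)*cos(2*τ)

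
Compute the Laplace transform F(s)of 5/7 5/(7*s)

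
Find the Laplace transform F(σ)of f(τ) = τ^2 2/σ^3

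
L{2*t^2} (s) 4/s^3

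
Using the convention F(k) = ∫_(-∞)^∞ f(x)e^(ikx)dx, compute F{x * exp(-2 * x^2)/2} sqrt(2) * I * sqrt(pi) * k * exp(-k^2/8)/16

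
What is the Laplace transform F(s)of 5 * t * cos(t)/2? 5 * (s^2-1)/(2 * (s^2 + 1)^2)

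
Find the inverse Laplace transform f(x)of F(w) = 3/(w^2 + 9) sin(3*x)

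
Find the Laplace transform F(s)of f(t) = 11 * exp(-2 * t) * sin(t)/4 11/(4 * ((s + 2)^2 + 1))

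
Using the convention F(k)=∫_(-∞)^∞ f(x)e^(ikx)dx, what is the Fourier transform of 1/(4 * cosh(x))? pi/(4 * cosh(pi * k/2))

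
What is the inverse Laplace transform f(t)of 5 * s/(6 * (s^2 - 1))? 5 * cosh(t)/6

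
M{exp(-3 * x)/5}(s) gamma(s)/(5 * 3^s)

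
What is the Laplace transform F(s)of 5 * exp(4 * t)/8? 5/(8 * (s - 4))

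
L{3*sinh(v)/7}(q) 3/(7*(q^2 - 1))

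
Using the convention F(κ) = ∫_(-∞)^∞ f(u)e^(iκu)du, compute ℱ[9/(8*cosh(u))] 9*pi/(8*cosh(pi*κ/2))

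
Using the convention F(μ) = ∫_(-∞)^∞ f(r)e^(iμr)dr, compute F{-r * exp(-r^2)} -I * sqrt(pi) * μ * exp(-μ^2/4)/2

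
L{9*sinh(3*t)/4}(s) 27/(4*(s^2 - 9))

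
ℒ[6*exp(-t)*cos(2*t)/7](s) 6*(s + 1)/(7*((s + 1)^2 + 4))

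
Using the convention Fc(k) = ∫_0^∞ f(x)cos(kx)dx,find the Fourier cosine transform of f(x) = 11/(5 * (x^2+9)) 11 * pi * exp(-3 * k)/30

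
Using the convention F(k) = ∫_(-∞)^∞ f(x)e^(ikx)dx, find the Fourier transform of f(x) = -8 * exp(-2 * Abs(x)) -32/(k^2 + 4)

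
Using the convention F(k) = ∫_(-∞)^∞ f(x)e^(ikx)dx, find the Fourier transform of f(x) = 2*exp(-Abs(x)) 4/(k^2 + 1)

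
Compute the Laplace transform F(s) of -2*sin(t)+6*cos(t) 6*s/(s^2+1) - 2/(s^2+1) 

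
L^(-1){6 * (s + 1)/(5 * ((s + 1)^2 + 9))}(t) 6 * exp(-t) * cos(3 * t)/5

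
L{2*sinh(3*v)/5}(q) 6/(5*(q^2 - 9))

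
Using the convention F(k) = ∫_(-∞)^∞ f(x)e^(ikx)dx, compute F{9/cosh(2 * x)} 9 * pi/(2 * cosh(pi * k/4))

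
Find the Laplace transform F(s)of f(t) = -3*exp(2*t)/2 -3/(2*s - 4)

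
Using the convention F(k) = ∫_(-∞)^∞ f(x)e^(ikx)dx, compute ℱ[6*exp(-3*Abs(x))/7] 36/(7*(k^2+9))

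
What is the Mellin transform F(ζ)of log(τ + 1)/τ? -pi*csc(pi*ζ)/(ζ - 1)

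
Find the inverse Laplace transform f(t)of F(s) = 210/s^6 7 * t^5/4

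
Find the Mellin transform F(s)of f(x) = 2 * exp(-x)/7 2 * gamma(s)/7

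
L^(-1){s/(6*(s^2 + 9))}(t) cos(3*t)/6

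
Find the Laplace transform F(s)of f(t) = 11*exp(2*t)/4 11/(4*(s - 2))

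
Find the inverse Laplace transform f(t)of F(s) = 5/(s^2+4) 5*sin(2*t)/2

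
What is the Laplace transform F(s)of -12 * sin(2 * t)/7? -24/(7 * s^2 + 28)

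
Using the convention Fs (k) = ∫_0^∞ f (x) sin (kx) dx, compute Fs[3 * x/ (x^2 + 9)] 3 * pi * exp (-3 * k) /2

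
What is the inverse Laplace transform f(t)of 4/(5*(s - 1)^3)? 2*t^2*exp(t)/5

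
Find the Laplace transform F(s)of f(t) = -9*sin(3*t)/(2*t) -9*atan(3/s)/2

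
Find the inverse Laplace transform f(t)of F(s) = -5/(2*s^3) -5*t^2/4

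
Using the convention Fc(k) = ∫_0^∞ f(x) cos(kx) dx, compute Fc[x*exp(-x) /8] (1 - k^2) /(8*(k^2 + 1) ^2) 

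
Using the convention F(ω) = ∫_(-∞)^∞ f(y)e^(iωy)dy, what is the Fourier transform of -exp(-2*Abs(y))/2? -2/(ω^2+4)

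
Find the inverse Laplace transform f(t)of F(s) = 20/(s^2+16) 5*sin(4*t)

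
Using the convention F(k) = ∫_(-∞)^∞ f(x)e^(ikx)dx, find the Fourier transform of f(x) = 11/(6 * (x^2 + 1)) 11 * pi * exp(-Abs(k))/6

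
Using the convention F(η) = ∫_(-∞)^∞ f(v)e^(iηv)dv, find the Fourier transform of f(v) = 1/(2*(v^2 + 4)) pi*exp(-2*Abs(η))/4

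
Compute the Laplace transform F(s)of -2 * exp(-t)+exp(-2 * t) 1/(s+2)-2/(s+1)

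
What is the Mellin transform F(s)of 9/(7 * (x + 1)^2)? -9 * pi * (s - 1)/(7 * sin(pi * s))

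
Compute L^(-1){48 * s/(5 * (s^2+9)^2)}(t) 8 * t * sin(3 * t)/5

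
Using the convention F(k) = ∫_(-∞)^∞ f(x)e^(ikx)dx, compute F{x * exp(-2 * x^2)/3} sqrt(2) * I * sqrt(pi) * k * exp(-k^2/8)/24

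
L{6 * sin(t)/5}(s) 6/(5 * (s^2 + 1))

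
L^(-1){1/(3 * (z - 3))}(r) exp(3 * r)/3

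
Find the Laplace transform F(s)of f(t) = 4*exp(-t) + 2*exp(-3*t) 2/(s + 3) + 4/(s + 1)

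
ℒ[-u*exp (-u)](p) -1/ (p+1)^2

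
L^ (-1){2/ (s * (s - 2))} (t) 2 * exp (t) * sinh (t)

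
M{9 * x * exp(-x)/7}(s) 9 * gamma(s+1)/7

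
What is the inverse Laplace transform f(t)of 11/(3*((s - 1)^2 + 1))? 11*exp(t)*sin(t)/3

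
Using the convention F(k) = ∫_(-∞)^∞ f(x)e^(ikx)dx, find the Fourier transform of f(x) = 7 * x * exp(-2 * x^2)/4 7 * sqrt(2) * I * sqrt(pi) * k * exp(-k^2/8)/32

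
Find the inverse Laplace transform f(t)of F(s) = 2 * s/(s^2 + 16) 2 * cos(4 * t)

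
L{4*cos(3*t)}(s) 4*s/(s^2 + 9)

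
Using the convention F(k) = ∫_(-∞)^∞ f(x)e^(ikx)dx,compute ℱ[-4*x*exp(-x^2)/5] -2*I*sqrt(pi)*k*exp(-k^2/4)/5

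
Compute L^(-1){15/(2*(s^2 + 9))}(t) 5*sin(3*t)/2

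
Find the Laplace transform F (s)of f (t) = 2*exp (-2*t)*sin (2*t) 4/ ( (s + 2)^2 + 4)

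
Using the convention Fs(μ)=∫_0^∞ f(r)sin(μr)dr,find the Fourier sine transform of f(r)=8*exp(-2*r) 8*μ/(μ^2 + 4)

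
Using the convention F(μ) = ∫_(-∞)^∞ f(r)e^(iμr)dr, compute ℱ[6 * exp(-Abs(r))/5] 12/(5 * (μ^2+1))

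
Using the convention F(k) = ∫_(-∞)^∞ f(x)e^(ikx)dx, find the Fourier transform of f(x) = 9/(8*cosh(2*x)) 9*pi/(16*cosh(pi*k/4))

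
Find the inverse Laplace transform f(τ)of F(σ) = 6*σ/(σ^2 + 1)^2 3*τ*sin(τ)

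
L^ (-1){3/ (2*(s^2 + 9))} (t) sin (3*t)/2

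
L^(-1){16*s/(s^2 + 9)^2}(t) 8*t*sin(3*t)/3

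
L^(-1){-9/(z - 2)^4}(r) -3*r^3*exp(2*r)/2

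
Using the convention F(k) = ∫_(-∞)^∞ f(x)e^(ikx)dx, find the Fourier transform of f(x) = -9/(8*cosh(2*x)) -9*pi/(16*cosh(pi*k/4))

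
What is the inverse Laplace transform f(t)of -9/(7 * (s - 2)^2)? -9 * t * exp(2 * t)/7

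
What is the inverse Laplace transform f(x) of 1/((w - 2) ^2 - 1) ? exp(2*x)*sinh(x) 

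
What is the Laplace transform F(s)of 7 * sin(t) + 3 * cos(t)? 7/(s^2 + 1) + 3 * s/(s^2 + 1)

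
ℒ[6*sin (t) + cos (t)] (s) 6/ (s^2 + 1) + s/ (s^2 + 1)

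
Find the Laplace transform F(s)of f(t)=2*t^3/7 12/(7*s^4)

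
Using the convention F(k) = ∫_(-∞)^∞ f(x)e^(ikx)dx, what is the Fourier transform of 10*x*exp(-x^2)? 5*I*sqrt(pi)*k*exp(-k^2/4)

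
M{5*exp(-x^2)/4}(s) 5*gamma(s/2)/8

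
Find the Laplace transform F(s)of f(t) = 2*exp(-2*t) 2/(s + 2)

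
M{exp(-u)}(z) gamma(z)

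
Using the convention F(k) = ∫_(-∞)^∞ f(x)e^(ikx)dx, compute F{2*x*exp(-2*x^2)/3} sqrt(2)*I*sqrt(pi)*k*exp(-k^2/8)/12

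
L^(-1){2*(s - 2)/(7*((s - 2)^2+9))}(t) 2*exp(2*t)*cos(3*t)/7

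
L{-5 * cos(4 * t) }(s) -5 * s/(s^2 + 16) 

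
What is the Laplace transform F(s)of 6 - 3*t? 6/s - 3/s^2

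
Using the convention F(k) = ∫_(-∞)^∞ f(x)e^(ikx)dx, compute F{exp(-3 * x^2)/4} sqrt(3) * sqrt(pi) * exp(-k^2/12)/12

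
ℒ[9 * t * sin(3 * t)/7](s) 54 * s/(7 * (s^2 + 9)^2)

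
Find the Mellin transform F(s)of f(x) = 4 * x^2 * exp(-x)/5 4 * gamma(s + 2)/5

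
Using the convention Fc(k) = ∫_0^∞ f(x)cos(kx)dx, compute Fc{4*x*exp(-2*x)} 4*(4 - k^2)/(k^2 + 4)^2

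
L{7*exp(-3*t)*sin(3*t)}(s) 21/((s+3)^2+9)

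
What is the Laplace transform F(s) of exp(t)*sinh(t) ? 1/(s*(s - 2) ) 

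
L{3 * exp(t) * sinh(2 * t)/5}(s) 6/(5 * ((s - 1)^2 - 4))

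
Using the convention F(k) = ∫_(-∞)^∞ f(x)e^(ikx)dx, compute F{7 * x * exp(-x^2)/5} 7 * I * sqrt(pi) * k * exp(-k^2/4)/10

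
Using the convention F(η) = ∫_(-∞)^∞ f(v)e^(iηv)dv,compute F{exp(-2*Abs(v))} 4/(η^2 + 4)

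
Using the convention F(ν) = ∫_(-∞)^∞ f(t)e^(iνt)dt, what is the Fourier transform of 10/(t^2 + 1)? 10*pi*exp(-Abs(ν))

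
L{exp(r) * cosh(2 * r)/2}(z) (z - 1)/(2 * ((z - 1)^2-4))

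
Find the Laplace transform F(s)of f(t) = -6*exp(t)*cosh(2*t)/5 6*(1 - s)/(5*((s - 1)^2-4))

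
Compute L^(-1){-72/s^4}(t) -12*t^3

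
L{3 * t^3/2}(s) 9/s^4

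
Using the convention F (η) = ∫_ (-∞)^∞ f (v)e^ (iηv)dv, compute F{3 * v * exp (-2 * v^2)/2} 3 * sqrt (2) * I * sqrt (pi) * η * exp (-η^2/8)/16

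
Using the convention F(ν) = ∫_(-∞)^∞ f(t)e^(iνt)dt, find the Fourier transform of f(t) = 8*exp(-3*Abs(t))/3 16/(ν^2 + 9)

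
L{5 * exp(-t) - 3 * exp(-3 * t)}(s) 5/(s + 1) - 3/(s + 3)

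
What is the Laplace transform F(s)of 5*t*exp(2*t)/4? 5/(4*(s - 2)^2)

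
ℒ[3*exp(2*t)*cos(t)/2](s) 3*(s - 2)/(2*((s - 2)^2 + 1))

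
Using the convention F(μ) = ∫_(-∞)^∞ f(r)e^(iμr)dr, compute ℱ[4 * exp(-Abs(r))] 8/(μ^2+1)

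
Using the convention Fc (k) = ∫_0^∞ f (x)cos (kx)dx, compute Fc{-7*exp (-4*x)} -28/ (k^2+16)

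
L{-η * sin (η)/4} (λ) -λ/ (2 * (λ^2 + 1)^2)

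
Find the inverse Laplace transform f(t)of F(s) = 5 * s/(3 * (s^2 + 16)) 5 * cos(4 * t)/3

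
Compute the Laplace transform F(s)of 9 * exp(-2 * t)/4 9/(4 * (s + 2))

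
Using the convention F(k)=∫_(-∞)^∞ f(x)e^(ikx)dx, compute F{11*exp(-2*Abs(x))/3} 44/(3*(k^2 + 4))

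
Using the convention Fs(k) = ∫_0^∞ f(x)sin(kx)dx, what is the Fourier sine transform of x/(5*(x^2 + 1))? pi*exp(-k)/10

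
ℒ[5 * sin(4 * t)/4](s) 5/(s^2 + 16)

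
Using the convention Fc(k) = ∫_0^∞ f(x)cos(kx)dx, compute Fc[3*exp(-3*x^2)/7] sqrt(3)*sqrt(pi)*exp(-k^2/12)/14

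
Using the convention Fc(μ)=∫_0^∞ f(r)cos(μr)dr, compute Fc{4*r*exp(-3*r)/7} 4*(9 - μ^2)/(7*(μ^2+9)^2)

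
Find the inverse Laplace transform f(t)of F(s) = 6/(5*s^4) t^3/5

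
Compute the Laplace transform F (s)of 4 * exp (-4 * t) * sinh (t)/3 4/ (3 * ( (s+4)^2 - 1))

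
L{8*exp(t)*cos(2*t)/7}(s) 8*(s - 1)/(7*((s - 1)^2 + 4))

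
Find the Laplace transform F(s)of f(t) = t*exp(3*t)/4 1/(4*(s - 3)^2)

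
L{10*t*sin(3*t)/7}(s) 60*s/(7*(s^2 + 9)^2)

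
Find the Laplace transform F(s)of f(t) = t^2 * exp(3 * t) 2/(s - 3)^3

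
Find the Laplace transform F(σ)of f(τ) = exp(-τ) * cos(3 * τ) (σ + 1)/((σ + 1)^2 + 9)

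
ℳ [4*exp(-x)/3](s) 4*gamma(s)/3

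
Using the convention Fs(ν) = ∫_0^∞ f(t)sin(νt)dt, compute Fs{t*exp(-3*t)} 6*ν/(ν^2 + 9)^2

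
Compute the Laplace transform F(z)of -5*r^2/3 -10/(3*z^3)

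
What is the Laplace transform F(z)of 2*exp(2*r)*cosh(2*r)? 2*(z - 2)/(z*(z - 4))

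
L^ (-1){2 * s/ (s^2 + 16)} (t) 2 * cos (4 * t)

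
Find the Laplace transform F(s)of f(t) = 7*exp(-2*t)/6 7/(6*(s+2))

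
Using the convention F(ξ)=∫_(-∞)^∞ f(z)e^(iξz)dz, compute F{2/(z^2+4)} pi*exp(-2*Abs(ξ))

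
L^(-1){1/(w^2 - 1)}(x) sinh(x)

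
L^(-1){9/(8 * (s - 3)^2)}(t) 9 * t * exp(3 * t)/8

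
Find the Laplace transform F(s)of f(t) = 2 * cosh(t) 2 * s/(s^2 - 1)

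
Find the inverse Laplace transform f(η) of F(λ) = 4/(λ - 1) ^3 2*η^2*exp(η) 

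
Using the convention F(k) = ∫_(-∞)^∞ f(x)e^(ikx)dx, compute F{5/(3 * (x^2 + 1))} 5 * pi * exp(-Abs(k))/3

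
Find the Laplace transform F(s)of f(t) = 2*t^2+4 4/s+4/s^3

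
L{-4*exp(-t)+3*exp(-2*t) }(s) 3/(s+2) - 4/(s+1) 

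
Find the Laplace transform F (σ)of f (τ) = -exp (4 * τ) -1/ (σ - 4)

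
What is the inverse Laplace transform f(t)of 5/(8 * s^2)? 5 * t/8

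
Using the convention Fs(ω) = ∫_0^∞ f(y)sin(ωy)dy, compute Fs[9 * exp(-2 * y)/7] 9 * ω/(7 * (ω^2 + 4))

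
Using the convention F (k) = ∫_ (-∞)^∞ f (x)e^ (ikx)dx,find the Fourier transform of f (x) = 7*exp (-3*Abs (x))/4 21/ (2*(k^2 + 9))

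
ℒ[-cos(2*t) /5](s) -s/(5*s^2 + 20) 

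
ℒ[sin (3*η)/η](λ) atan (3/λ)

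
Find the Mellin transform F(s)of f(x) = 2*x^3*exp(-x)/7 2*gamma(s + 3)/7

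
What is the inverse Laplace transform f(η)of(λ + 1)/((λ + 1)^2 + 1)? exp(-η) * cos(η)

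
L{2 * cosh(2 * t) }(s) 2 * s/(s^2 - 4) 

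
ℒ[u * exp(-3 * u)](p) (p + 3)^(-2)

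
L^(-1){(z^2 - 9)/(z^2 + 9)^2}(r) r * cos(3 * r)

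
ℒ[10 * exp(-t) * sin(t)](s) 10/((s + 1)^2 + 1)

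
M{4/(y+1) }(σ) 4*pi*csc(pi*σ) 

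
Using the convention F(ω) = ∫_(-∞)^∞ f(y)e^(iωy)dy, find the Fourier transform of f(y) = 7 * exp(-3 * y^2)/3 7 * sqrt(3) * sqrt(pi) * exp(-ω^2/12)/9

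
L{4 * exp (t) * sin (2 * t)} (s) 8/ ( (s - 1)^2 + 4)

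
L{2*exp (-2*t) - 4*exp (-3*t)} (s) 2/ (s + 2) - 4/ (s + 3)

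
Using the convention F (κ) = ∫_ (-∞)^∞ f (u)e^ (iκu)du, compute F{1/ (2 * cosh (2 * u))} pi/ (4 * cosh (pi * κ/4))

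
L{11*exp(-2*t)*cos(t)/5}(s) 11*(s + 2)/(5*((s + 2)^2 + 1))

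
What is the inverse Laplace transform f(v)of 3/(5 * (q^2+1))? 3 * sin(v)/5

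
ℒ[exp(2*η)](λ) 1/(λ - 2)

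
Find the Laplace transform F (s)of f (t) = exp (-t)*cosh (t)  (s + 1)/ (s*(s + 2))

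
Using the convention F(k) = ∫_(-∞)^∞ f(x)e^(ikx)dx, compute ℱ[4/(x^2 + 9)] 4*pi*exp(-3*Abs(k))/3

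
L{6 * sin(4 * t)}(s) 24/(s^2+16)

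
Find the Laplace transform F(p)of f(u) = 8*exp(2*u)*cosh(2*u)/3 8*(p - 2)/(3*p*(p - 4))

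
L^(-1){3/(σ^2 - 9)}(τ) sinh(3*τ)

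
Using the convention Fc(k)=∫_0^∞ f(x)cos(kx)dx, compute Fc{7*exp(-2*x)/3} 14/(3*(k^2 + 4))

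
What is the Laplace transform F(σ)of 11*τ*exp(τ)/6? 11/(6*(σ - 1)^2)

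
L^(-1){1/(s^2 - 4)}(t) sinh(2*t)/2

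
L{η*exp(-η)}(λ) (λ + 1)^(-2)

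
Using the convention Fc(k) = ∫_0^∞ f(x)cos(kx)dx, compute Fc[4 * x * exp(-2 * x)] 4 * (4 - k^2)/(k^2 + 4)^2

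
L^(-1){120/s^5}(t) 5*t^4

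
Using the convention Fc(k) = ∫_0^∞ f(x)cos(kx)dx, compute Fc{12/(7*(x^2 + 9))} 2*pi*exp(-3*k)/7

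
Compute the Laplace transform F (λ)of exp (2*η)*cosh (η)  (λ - 2)/ ( (λ - 2)^2 - 1)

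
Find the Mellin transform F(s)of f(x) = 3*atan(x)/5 -3*pi*sec(pi*s/2)/(10*s)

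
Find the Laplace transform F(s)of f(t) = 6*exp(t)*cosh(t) 6*(s - 1)/(s*(s - 2))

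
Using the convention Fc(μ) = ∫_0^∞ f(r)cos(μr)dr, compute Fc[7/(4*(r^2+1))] 7*pi*exp(-μ)/8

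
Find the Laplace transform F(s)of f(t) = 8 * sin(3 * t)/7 24/(7 * (s^2 + 9))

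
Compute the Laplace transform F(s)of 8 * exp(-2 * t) 8/(s + 2)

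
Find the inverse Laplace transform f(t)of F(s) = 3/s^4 t^3/2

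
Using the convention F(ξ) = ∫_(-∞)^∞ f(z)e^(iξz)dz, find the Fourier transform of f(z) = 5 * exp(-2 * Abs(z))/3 20/(3 * (ξ^2 + 4))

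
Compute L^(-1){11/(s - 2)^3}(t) 11*t^2*exp(2*t)/2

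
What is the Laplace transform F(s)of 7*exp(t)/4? 7/(4*(s - 1))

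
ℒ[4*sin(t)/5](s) 4/(5*(s^2 + 1))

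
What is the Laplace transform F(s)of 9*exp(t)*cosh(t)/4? 9*(s - 1)/(4*s*(s - 2))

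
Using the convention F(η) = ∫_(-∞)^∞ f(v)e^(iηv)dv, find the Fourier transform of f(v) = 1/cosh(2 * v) pi/(2 * cosh(pi * η/4))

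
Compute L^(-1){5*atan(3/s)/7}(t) 5*sin(3*t)/(7*t)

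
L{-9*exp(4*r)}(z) -9/(z - 4)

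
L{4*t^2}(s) 8/s^3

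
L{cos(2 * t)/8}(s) s/(8 * (s^2 + 4))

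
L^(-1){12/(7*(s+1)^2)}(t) 12*t*exp(-t)/7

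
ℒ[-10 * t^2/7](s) -20/(7 * s^3)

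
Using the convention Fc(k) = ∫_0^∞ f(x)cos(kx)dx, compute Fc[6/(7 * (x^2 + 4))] 3 * pi * exp(-2 * k)/14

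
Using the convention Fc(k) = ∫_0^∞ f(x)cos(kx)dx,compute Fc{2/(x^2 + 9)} pi * exp(-3 * k)/3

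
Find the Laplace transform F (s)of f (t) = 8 8/s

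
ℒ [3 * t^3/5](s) 18/ (5 * s^4)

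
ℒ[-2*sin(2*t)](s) -4/(s^2 + 4) 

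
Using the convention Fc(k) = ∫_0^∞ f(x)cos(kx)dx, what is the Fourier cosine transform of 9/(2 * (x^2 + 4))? 9 * pi * exp(-2 * k)/8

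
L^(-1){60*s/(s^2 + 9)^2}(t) 10*t*sin(3*t)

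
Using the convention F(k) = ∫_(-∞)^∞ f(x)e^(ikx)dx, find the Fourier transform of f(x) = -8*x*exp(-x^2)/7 -4*I*sqrt(pi)*k*exp(-k^2/4)/7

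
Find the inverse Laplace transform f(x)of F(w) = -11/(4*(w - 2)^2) -11*x*exp(2*x)/4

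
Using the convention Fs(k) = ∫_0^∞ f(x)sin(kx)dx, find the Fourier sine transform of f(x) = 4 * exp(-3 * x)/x 4 * atan(k/3)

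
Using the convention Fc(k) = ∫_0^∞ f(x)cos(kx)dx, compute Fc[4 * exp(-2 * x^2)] sqrt(2) * sqrt(pi) * exp(-k^2/8)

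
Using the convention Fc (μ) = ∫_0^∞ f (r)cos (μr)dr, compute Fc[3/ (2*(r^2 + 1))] 3*pi*exp (-μ)/4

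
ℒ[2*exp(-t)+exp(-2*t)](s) 2/(s+1)+1/(s+2)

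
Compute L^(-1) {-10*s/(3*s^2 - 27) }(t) -10*cosh(3*t) /3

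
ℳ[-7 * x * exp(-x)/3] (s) -7 * gamma(s + 1)/3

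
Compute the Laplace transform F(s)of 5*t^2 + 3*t 3/s^2 + 10/s^3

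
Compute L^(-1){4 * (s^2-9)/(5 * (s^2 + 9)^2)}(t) 4 * t * cos(3 * t)/5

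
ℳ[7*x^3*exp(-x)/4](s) 7*gamma(s + 3)/4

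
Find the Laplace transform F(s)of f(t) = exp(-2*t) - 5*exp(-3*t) 1/(s + 2) - 5/(s + 3)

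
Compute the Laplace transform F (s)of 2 2/s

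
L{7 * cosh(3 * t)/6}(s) 7 * s/(6 * (s^2-9))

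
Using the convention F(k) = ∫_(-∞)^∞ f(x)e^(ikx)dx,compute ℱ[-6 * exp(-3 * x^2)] -2 * sqrt(3) * sqrt(pi) * exp(-k^2/12)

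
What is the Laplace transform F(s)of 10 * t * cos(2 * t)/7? 10 * (s^2-4)/(7 * (s^2 + 4)^2)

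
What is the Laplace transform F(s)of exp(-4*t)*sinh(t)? 1/((s + 4)^2 - 1)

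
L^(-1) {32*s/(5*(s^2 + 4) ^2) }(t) 8*t*sin(2*t) /5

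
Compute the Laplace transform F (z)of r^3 6/z^4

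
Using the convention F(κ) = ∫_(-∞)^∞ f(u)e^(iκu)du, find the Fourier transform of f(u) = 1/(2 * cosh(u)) pi/(2 * cosh(pi * κ/2))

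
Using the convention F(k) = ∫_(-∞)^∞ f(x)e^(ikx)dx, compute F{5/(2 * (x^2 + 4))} 5 * pi * exp(-2 * Abs(k))/4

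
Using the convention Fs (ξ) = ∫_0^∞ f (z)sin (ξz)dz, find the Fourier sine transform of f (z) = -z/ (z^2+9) -pi*exp (-3*ξ)/2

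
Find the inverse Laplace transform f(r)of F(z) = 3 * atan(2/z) 3 * sin(2 * r)/r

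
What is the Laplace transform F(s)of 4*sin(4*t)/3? 16/(3*(s^2 + 16))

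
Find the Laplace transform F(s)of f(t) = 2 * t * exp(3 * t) 2/(s - 3)^2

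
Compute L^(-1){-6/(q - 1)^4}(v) -v^3*exp(v)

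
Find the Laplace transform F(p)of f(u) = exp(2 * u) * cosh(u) (p - 2)/((p - 2)^2 - 1)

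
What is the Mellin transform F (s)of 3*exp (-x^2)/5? 3*gamma (s/2)/10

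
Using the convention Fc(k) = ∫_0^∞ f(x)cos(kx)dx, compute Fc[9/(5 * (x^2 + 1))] 9 * pi * exp(-k)/10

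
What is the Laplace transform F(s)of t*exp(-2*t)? (s+2)^(-2)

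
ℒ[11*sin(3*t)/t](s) 11*atan(3/s)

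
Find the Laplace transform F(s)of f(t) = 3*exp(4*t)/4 3/(4*(s - 4))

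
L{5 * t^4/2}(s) 60/s^5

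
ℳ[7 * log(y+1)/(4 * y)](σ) -7 * pi * csc(pi * σ)/(4 * σ - 4)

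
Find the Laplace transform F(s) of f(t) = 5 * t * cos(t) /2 5 * (s^2-1) /(2 * (s^2 + 1) ^2) 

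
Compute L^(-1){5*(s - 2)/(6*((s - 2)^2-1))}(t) 5*exp(2*t)*cosh(t)/6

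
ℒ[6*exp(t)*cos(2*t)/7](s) 6*(s - 1)/(7*((s - 1)^2 + 4))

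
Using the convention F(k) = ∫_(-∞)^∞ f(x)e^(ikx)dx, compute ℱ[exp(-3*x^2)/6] sqrt(3)*sqrt(pi)*exp(-k^2/12)/18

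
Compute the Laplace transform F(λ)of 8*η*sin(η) 16*λ/(λ^2 + 1)^2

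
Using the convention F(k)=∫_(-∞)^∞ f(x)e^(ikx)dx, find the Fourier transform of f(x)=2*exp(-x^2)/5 2*sqrt(pi)*exp(-k^2/4)/5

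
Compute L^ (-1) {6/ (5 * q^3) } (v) 3 * v^2/5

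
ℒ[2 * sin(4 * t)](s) 8/(s^2 + 16) 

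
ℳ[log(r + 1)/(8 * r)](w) -pi * csc(pi * w)/(8 * w - 8)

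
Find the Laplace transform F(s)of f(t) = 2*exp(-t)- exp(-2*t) 2/(s+1) - 1/(s+2)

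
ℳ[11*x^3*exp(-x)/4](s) 11*gamma(s + 3)/4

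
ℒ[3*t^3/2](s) 9/s^4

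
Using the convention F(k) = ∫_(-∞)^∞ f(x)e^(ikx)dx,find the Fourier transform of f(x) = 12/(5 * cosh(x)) 12 * pi/(5 * cosh(pi * k/2))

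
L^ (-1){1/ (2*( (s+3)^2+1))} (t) exp (-3*t)*sin (t)/2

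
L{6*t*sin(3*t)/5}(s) 36*s/(5*(s^2 + 9)^2)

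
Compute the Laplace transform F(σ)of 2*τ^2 4/σ^3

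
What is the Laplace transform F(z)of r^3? 6/z^4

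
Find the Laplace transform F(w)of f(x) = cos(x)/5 w/(5*(w^2+1))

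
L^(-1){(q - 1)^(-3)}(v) v^2*exp(v)/2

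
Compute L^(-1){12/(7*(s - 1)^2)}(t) 12*t*exp(t)/7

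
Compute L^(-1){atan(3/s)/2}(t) sin(3*t)/(2*t)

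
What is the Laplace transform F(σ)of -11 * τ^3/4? -33/(2 * σ^4)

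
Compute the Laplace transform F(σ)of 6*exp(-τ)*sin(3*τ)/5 18/(5*((σ+1)^2+9))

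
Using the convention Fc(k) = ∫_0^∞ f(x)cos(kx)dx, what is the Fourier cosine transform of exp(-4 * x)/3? 4/(3 * (k^2 + 16))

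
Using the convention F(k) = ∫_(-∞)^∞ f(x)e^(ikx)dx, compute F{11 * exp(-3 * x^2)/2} 11 * sqrt(3) * sqrt(pi) * exp(-k^2/12)/6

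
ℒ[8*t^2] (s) 16/s^3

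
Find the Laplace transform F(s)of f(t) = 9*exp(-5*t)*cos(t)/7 9*(s + 5)/(7*((s + 5)^2 + 1))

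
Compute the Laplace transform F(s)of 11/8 11/(8*s)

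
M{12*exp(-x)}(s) 12*gamma(s)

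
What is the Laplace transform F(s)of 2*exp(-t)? 2/(s + 1)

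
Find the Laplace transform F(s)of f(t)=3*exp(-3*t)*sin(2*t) 6/((s + 3)^2 + 4)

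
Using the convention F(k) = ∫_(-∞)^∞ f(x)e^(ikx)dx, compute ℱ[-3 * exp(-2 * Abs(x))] -12/(k^2+4)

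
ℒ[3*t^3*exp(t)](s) 18/(s - 1) ^4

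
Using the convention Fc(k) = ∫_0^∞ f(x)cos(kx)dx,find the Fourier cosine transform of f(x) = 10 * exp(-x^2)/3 5 * sqrt(pi) * exp(-k^2/4)/3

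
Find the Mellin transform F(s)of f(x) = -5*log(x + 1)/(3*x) 5*pi*csc(pi*s)/(3*(s - 1))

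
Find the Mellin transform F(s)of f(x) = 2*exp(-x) 2*gamma(s)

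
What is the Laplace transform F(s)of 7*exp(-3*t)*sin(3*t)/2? 21/(2*((s + 3)^2 + 9))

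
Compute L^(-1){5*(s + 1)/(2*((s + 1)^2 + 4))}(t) 5*exp(-t)*cos(2*t)/2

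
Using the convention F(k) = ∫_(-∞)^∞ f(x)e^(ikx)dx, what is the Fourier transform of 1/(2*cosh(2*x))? pi/(4*cosh(pi*k/4))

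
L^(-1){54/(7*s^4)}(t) 9*t^3/7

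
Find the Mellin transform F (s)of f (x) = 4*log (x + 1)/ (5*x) -4*pi*csc (pi*s)/ (5*s - 5)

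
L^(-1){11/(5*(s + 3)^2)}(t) 11*t*exp(-3*t)/5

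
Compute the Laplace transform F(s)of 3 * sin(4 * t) 12/(s^2+16)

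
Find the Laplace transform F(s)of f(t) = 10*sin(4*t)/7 40/(7*(s^2 + 16))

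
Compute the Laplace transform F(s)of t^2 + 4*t 2/s^3 + 4/s^2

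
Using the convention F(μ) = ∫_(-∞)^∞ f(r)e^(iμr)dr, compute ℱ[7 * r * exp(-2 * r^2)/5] 7 * sqrt(2) * I * sqrt(pi) * μ * exp(-μ^2/8)/40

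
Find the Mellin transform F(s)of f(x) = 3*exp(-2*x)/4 3*gamma(s)/(4*2^s)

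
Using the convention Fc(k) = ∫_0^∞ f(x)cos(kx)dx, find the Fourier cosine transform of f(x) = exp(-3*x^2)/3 sqrt(3)*sqrt(pi)*exp(-k^2/12)/18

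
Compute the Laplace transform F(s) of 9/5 9/(5*s) 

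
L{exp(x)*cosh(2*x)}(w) (w - 1)/((w - 1)^2 - 4)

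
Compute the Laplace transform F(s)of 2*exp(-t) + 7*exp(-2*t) 7/(s + 2) + 2/(s + 1)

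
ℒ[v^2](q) 2/q^3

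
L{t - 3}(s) s^(-2)-3/s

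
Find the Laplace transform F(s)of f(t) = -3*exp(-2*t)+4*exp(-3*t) 4/(s+3) - 3/(s+2)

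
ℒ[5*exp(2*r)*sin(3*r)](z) 15/((z - 2)^2+9)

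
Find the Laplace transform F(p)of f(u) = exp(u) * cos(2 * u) (p - 1)/((p - 1)^2+4)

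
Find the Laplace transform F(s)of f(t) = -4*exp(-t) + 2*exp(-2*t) 2/(s + 2) - 4/(s + 1)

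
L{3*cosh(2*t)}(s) 3*s/(s^2-4)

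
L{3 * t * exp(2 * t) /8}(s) 3/(8 * (s - 2) ^2) 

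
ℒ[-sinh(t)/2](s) -1/(2 * s^2 - 2)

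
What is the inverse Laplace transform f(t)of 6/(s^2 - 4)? 3*sinh(2*t)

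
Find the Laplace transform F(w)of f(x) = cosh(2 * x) w/(w^2 - 4)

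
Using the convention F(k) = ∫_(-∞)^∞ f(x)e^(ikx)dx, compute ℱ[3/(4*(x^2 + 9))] pi*exp(-3*Abs(k))/4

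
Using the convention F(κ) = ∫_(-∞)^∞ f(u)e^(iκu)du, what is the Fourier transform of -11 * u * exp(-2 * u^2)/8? -11 * sqrt(2) * I * sqrt(pi) * κ * exp(-κ^2/8)/64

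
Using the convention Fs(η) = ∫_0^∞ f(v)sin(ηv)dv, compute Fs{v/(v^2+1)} pi*exp(-η)/2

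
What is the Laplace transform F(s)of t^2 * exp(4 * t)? 2/(s - 4)^3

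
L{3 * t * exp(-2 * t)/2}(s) 3/(2 * (s + 2)^2)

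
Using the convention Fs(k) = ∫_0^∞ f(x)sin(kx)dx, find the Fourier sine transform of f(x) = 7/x 7 * pi/2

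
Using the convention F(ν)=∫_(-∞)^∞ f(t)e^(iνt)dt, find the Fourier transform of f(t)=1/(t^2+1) pi * exp(-Abs(ν))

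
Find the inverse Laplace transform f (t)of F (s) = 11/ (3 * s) 11/3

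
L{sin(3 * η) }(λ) 3/(λ^2+9) 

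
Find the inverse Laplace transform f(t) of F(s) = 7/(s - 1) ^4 7*t^3*exp(t) /6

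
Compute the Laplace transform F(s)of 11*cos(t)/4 11*s/(4*(s^2 + 1))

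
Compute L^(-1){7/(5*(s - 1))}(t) 7*exp(t)/5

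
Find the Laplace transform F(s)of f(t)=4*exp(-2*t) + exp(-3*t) 1/(s + 3) + 4/(s + 2)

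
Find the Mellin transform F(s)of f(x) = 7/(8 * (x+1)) 7 * pi * csc(pi * s)/8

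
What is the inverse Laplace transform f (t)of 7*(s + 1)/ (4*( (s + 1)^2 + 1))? 7*exp (-t)*cos (t)/4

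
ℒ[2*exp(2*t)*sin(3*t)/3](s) 2/((s - 2)^2+9)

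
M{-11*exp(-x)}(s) -11*gamma(s)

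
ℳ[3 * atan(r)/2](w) -3 * pi * sec(pi * w/2)/(4 * w)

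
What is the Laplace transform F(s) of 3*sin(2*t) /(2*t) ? 3*atan(2/s) /2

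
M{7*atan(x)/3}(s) -7*pi*sec(pi*s/2)/(6*s)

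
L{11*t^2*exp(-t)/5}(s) 22/(5*(s + 1)^3)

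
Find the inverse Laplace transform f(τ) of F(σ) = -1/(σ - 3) -exp(3*τ) 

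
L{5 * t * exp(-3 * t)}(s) 5/(s + 3)^2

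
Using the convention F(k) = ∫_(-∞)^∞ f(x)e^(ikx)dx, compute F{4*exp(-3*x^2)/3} 4*sqrt(3)*sqrt(pi)*exp(-k^2/12)/9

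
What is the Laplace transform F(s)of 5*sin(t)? 5/(s^2 + 1)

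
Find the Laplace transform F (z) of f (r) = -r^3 -6/z^4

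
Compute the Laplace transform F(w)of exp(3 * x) 1/(w - 3)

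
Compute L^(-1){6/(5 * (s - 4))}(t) 6 * exp(4 * t)/5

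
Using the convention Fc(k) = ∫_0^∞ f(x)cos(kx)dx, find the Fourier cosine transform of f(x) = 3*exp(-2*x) 6/(k^2 + 4)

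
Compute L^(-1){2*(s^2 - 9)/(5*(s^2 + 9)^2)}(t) 2*t*cos(3*t)/5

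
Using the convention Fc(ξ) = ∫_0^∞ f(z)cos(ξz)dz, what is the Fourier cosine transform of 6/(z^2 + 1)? 3 * pi * exp(-ξ)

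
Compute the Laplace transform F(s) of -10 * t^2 -20/s^3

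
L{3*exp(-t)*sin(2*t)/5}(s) 6/(5*((s + 1)^2 + 4))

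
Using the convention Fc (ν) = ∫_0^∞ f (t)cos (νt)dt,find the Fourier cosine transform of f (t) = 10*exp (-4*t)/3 40/ (3*(ν^2+16))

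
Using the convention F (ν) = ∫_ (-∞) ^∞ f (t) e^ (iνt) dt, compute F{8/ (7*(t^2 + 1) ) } 8*pi*exp (-Abs (ν) ) /7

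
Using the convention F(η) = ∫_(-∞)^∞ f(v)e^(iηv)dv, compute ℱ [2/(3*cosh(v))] 2*pi/(3*cosh(pi*η/2))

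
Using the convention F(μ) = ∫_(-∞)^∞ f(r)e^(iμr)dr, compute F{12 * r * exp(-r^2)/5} 6 * I * sqrt(pi) * μ * exp(-μ^2/4)/5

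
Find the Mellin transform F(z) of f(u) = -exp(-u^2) -gamma(z/2) /2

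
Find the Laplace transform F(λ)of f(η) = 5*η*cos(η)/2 5*(λ^2 - 1)/(2*(λ^2 + 1)^2)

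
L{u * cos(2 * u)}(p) (p^2 - 4)/(p^2 + 4)^2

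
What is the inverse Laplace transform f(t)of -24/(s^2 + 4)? -12*sin(2*t)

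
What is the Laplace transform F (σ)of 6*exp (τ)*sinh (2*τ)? 12/ ( (σ - 1)^2 - 4)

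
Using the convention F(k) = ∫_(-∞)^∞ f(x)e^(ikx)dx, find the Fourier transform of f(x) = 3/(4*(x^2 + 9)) pi*exp(-3*Abs(k))/4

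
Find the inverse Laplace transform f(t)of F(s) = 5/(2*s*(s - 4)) 5*exp(2*t)*sinh(2*t)/4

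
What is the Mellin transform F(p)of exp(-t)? gamma(p)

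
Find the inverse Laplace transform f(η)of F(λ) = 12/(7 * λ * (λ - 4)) 6 * exp(2 * η) * sinh(2 * η)/7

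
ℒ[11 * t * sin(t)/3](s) 22 * s/(3 * (s^2 + 1)^2)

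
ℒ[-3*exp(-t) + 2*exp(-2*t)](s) 2/(s + 2) - 3/(s + 1)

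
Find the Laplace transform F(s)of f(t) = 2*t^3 12/s^4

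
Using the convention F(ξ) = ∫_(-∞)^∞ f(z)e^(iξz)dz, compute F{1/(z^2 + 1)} pi*exp(-Abs(ξ))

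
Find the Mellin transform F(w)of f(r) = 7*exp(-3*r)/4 7*gamma(w)/(4*3^w)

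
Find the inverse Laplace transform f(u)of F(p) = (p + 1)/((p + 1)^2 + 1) exp(-u) * cos(u)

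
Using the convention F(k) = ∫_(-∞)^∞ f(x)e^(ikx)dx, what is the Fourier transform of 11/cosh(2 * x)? 11 * pi/(2 * cosh(pi * k/4))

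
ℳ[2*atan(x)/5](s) -pi*sec(pi*s/2)/(5*s)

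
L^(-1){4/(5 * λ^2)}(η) 4 * η/5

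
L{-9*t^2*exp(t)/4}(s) -9/(2*(s - 1)^3)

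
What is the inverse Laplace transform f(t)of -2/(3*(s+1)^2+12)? -exp(-t)*sin(2*t)/3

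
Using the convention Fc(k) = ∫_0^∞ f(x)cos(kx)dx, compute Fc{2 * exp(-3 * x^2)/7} sqrt(3) * sqrt(pi) * exp(-k^2/12)/21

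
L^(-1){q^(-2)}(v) v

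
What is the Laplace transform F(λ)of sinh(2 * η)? 2/(λ^2 - 4)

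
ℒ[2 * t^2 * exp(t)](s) 4/(s - 1)^3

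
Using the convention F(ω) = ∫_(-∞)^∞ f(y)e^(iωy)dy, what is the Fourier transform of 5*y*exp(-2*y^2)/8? 5*sqrt(2)*I*sqrt(pi)*ω*exp(-ω^2/8)/64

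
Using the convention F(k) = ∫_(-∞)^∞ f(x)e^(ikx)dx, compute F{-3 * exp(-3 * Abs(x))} -18/(k^2 + 9)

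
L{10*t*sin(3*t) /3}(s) 20*s/(s^2+9) ^2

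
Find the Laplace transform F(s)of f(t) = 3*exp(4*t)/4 3/(4*(s - 4))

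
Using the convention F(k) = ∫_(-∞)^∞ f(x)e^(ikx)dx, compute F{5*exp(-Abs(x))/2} 5/(k^2 + 1)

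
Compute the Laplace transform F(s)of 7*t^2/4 7/(2*s^3)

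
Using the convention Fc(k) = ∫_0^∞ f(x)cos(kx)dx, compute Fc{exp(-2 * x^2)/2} sqrt(2) * sqrt(pi) * exp(-k^2/8)/8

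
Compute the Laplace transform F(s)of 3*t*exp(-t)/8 3/(8*(s + 1)^2)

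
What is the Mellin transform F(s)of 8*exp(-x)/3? 8*gamma(s)/3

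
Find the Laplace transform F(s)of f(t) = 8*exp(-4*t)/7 8/(7*(s + 4))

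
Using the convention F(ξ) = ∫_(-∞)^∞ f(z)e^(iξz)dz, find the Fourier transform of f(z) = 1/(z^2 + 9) pi * exp(-3 * Abs(ξ))/3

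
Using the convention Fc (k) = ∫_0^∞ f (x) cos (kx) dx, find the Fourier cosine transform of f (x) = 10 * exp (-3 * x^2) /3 5 * sqrt (3) * sqrt (pi) * exp (-k^2/12) /9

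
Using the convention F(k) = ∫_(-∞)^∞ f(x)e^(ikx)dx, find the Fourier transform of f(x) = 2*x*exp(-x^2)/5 I*sqrt(pi)*k*exp(-k^2/4)/5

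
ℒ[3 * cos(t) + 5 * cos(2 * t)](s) 3 * s/(s^2 + 1) + 5 * s/(s^2 + 4)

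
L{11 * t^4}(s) 264/s^5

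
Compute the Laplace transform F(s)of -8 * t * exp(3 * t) -8/(s - 3)^2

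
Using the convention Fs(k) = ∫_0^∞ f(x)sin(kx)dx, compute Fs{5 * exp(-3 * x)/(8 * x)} 5 * atan(k/3)/8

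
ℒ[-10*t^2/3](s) -20/(3*s^3)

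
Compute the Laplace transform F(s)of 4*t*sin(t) 8*s/(s^2 + 1)^2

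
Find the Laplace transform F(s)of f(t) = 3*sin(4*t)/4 3/(s^2 + 16)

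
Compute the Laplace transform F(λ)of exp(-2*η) 1/(λ+2)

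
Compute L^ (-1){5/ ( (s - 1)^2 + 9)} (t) 5 * exp (t) * sin (3 * t)/3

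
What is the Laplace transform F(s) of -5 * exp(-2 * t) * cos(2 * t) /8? 5 * (-s - 2) /(8 * ((s + 2) ^2 + 4) ) 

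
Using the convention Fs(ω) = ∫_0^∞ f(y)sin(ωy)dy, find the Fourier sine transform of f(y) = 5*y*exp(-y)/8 5*ω/(4*(ω^2 + 1)^2)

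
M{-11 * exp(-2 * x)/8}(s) -11 * gamma(s)/(8 * 2^s)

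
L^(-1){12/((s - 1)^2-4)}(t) 6 * exp(t) * sinh(2 * t)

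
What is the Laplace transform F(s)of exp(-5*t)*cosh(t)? (s + 5)/((s + 5)^2 - 1)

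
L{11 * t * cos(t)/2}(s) 11 * (s^2 - 1)/(2 * (s^2 + 1)^2)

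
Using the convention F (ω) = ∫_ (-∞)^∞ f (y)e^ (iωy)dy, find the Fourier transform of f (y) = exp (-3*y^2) sqrt (3)*sqrt (pi)*exp (-ω^2/12)/3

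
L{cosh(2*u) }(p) p/(p^2 - 4) 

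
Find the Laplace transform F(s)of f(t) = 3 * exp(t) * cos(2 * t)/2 3 * (s - 1)/(2 * ((s - 1)^2+4))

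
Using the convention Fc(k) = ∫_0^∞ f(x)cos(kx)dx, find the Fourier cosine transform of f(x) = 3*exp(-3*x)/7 9/(7*(k^2 + 9))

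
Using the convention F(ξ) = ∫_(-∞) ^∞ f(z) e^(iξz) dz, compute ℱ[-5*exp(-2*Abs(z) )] -20/(ξ^2 + 4) 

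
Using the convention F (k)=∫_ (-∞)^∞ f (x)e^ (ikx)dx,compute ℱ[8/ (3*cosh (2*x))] 4*pi/ (3*cosh (pi*k/4))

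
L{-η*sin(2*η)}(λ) -4*λ/(λ^2 + 4)^2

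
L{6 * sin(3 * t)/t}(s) 6 * atan(3/s)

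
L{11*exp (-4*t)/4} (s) 11/ (4*(s + 4))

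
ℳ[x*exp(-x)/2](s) gamma(s + 1)/2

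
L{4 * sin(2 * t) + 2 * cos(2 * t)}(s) 8/(s^2 + 4) + 2 * s/(s^2 + 4)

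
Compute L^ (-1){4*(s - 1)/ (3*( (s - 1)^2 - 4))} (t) 4*exp (t)*cosh (2*t)/3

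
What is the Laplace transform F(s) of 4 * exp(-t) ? 4/(s + 1) 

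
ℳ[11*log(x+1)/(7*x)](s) -11*pi*csc(pi*s)/(7*s - 7)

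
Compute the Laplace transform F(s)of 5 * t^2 10/s^3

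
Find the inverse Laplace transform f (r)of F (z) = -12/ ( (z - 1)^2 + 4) -6*exp (r)*sin (2*r)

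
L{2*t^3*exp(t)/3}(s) 4/(s - 1)^4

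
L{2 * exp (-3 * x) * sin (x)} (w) 2/ ( (w + 3)^2 + 1)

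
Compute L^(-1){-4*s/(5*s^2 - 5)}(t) -4*cosh(t)/5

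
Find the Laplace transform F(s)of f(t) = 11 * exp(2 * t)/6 11/(6 * (s - 2))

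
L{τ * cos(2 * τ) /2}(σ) (σ^2 - 4) /(2 * (σ^2+4) ^2) 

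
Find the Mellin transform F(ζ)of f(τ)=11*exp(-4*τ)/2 11*gamma(ζ)/(2*2^(2*ζ))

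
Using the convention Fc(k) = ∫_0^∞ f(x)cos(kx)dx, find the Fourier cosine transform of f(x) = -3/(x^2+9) -pi * exp(-3 * k)/2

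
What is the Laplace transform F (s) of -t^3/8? -3/ (4 * s^4) 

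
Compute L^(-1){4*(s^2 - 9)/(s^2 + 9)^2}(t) 4*t*cos(3*t)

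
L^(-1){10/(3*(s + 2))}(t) 10*exp(-2*t)/3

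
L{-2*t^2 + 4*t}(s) 4/s^2-4/s^3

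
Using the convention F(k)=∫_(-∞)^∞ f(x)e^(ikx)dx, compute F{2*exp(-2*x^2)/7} sqrt(2)*sqrt(pi)*exp(-k^2/8)/7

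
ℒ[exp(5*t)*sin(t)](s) 1/((s - 5)^2 + 1)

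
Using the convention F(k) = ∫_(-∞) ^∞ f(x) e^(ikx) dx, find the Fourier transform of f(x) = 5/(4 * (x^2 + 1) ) 5 * pi * exp(-Abs(k) ) /4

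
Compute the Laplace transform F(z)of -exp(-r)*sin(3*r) -3/((z+1)^2+9)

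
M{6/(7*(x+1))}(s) 6*pi*csc(pi*s)/7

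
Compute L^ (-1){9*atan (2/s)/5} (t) 9*sin (2*t)/ (5*t)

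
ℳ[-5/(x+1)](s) -5 * pi * csc(pi * s)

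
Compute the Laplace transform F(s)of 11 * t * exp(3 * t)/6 11/(6 * (s - 3)^2)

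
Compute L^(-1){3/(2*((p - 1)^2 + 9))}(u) exp(u)*sin(3*u)/2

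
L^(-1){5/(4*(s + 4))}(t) 5*exp(-4*t)/4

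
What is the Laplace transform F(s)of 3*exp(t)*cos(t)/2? 3*(s - 1)/(2*((s - 1)^2 + 1))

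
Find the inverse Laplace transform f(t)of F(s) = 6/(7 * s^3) 3 * t^2/7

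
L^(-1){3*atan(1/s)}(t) 3*sin(t)/t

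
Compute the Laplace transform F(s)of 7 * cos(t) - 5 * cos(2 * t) 7 * s/(s^2 + 1) - 5 * s/(s^2 + 4)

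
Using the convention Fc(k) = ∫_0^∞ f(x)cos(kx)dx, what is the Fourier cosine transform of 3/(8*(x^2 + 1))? 3*pi*exp(-k)/16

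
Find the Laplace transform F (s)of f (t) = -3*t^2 -6/s^3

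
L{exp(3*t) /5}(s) 1/(5*(s - 3) ) 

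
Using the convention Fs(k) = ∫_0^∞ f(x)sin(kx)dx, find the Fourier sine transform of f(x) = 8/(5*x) 4*pi/5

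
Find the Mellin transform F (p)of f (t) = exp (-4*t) gamma (p)/4^p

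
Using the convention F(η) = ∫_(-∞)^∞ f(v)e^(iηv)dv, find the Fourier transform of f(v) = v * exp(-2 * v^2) sqrt(2) * I * sqrt(pi) * η * exp(-η^2/8)/8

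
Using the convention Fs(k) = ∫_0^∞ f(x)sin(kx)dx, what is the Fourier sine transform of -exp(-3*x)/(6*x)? -atan(k/3)/6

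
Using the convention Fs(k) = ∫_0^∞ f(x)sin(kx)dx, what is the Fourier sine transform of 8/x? 4*pi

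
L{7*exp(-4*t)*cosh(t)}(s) 7*(s + 4)/((s + 4)^2 - 1)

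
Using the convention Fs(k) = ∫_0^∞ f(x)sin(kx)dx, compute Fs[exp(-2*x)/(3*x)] atan(k/2)/3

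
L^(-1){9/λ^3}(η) 9*η^2/2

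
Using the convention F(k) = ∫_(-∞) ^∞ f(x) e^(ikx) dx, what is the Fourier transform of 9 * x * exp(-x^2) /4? 9 * I * sqrt(pi) * k * exp(-k^2/4) /8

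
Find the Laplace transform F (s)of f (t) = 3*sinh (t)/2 3/ (2*(s^2 - 1))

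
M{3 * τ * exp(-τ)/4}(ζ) 3 * gamma(ζ+1)/4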